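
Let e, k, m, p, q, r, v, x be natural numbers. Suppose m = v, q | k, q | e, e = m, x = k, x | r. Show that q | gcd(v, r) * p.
e = m and m = v, therefore e = v. From q | e, q | v. x = k and x | r, so k | r. Since q | k, q | r. q | v, so q | gcd(v, r). Then q | gcd(v, r) * p.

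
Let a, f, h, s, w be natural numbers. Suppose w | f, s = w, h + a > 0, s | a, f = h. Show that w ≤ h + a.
Because f = h and w | f, w | h. Because s = w and s | a, w | a. Since w | h, w | h + a. h + a > 0, so w ≤ h + a.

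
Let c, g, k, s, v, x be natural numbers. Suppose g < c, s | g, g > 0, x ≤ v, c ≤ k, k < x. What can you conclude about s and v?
s < v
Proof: s | g and g > 0, hence s ≤ g. Since c ≤ k and k < x, c < x. Since x ≤ v, c < v. g < c, so g < v. Since s ≤ g, s < v.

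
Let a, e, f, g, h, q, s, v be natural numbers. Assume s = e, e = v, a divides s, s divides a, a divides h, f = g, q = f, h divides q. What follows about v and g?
v divides g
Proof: s = e and e = v, thus s = v. a divides s and s divides a, hence a = s. a divides h, so s divides h. q = f and h divides q, thus h divides f. f = g, so h divides g. Since s divides h, s divides g. Since s = v, v divides g.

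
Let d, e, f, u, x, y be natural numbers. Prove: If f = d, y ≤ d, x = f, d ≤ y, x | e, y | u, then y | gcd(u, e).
Since x = f and f = d, x = d. From d ≤ y and y ≤ d, d = y. Since x = d, x = y. x | e, so y | e. y | u, so y | gcd(u, e).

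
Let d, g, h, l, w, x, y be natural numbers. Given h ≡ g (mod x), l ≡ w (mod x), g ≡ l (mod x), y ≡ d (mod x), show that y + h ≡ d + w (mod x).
h ≡ g (mod x) and g ≡ l (mod x), so h ≡ l (mod x). l ≡ w (mod x), so h ≡ w (mod x). Since y ≡ d (mod x), y + h ≡ d + w (mod x).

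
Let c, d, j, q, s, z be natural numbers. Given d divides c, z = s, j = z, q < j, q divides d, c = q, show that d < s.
c = q and d divides c, thus d divides q. q divides d, so q = d. j = z and z = s, so j = s. q < j, so q < s. Since q = d, d < s.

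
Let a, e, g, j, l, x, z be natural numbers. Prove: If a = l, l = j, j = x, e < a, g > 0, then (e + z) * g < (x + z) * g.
Since l = j and j = x, l = x. Since a = l, a = x. e < a, so e < x. Then e + z < x + z. Since g > 0, (e + z) * g < (x + z) * g.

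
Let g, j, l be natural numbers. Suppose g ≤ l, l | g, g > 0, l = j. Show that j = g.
l | g and g > 0, so l ≤ g. Since g ≤ l, g = l. Because l = j, g = j. Then j = g.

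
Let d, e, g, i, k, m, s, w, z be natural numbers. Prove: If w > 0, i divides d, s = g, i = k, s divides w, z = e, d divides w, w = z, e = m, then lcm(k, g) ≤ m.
Because w = z and z = e, w = e. i = k and i divides d, so k divides d. Since d divides w, k divides w. From s = g and s divides w, g divides w. k divides w, so lcm(k, g) divides w. w > 0, so lcm(k, g) ≤ w. w = e, so lcm(k, g) ≤ e. Since e = m, lcm(k, g) ≤ m.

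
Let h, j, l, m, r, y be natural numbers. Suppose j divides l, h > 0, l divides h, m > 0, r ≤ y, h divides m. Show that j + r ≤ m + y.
j divides l and l divides h, so j divides h. Since h > 0, j ≤ h. Because h divides m and m > 0, h ≤ m. j ≤ h, so j ≤ m. r ≤ y, so j + r ≤ m + y.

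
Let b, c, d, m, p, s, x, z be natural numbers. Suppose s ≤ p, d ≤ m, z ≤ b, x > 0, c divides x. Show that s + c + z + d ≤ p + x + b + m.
c divides x and x > 0, thus c ≤ x. From z ≤ b and d ≤ m, z + d ≤ b + m. Because c ≤ x, c + z + d ≤ x + b + m. Since s ≤ p, s + c + z + d ≤ p + x + b + m.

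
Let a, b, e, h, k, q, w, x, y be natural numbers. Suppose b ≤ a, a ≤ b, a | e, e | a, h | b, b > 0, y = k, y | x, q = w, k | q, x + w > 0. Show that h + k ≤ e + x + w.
b ≤ a and a ≤ b, hence b = a. Because a | e and e | a, a = e. From b = a, b = e. From h | b and b > 0, h ≤ b. b = e, so h ≤ e. y = k and y | x, therefore k | x. q = w and k | q, therefore k | w. k | x, so k | x + w. Since x + w > 0, k ≤ x + w. Since h ≤ e, h + k ≤ e + x + w.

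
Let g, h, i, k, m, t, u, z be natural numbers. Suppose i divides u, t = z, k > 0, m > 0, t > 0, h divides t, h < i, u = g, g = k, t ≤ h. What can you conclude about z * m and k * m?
z * m < k * m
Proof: From h divides t and t > 0, h ≤ t. t ≤ h, so h = t. h < i, so t < i. Because u = g and g = k, u = k. i divides u, so i divides k. Since k > 0, i ≤ k. t < i, so t < k. Because t = z, z < k. Since m > 0, by multiplying by a positive, z * m < k * m.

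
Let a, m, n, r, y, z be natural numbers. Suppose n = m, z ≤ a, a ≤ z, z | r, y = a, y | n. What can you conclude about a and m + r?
a | m + r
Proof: From y = a and y | n, a | n. n = m, so a | m. z ≤ a and a ≤ z, therefore z = a. z | r, so a | r. a | m, so a | m + r.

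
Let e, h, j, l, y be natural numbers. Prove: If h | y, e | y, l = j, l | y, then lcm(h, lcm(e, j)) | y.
l = j and l | y, thus j | y. e | y, so lcm(e, j) | y. Since h | y, lcm(h, lcm(e, j)) | y.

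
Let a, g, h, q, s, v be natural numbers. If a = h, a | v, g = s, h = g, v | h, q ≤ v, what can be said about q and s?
q ≤ s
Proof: a = h and a | v, therefore h | v. v | h, so v = h. Since h = g, v = g. g = s, so v = s. Since q ≤ v, q ≤ s.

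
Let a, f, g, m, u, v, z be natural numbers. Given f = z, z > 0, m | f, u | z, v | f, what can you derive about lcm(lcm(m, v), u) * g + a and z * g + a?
lcm(lcm(m, v), u) * g + a ≤ z * g + a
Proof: m | f and v | f, so lcm(m, v) | f. Since f = z, lcm(m, v) | z. Since u | z, lcm(lcm(m, v), u) | z. Because z > 0, lcm(lcm(m, v), u) ≤ z. Then lcm(lcm(m, v), u) * g ≤ z * g. Then lcm(lcm(m, v), u) * g + a ≤ z * g + a.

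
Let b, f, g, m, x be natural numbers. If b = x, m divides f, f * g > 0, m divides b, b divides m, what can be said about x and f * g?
x ≤ f * g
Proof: From m divides b and b divides m, m = b. Since m divides f, b divides f. Because b = x, x divides f. Then x divides f * g. f * g > 0, so x ≤ f * g.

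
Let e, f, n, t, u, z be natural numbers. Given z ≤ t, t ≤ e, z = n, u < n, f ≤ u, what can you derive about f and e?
f < e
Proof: Since f ≤ u and u < n, f < n. Because z ≤ t and t ≤ e, z ≤ e. Since z = n, n ≤ e. Because f < n, f < e.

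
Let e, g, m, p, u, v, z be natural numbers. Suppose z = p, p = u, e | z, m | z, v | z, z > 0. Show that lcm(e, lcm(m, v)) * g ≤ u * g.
From z = p and p = u, z = u. m | z and v | z, hence lcm(m, v) | z. e | z, so lcm(e, lcm(m, v)) | z. Since z > 0, lcm(e, lcm(m, v)) ≤ z. z = u, so lcm(e, lcm(m, v)) ≤ u. Then lcm(e, lcm(m, v)) * g ≤ u * g.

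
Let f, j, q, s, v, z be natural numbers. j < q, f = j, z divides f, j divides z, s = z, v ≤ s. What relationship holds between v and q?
v < q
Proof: f = j and z divides f, so z divides j. Since j divides z, z = j. s = z, so s = j. Because v ≤ s, v ≤ j. Since j < q, v < q.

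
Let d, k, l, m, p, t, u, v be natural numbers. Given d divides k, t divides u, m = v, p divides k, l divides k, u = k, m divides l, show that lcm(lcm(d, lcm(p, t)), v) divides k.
u = k and t divides u, hence t divides k. Since p divides k, lcm(p, t) divides k. d divides k, so lcm(d, lcm(p, t)) divides k. From m divides l and l divides k, m divides k. m = v, so v divides k. lcm(d, lcm(p, t)) divides k, so lcm(lcm(d, lcm(p, t)), v) divides k.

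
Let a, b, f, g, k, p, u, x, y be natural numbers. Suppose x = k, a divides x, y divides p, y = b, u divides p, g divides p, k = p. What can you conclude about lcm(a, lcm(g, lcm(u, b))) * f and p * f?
lcm(a, lcm(g, lcm(u, b))) * f divides p * f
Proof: x = k and k = p, so x = p. a divides x, so a divides p. y = b and y divides p, so b divides p. u divides p, so lcm(u, b) divides p. g divides p, so lcm(g, lcm(u, b)) divides p. Since a divides p, lcm(a, lcm(g, lcm(u, b))) divides p. Then lcm(a, lcm(g, lcm(u, b))) * f divides p * f.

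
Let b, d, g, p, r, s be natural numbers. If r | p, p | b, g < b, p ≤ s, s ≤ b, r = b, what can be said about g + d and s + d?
g + d < s + d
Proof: r = b and r | p, so b | p. Since p | b, p = b. p ≤ s, so b ≤ s. Since s ≤ b, b = s. Since g < b, g < s. Then g + d < s + d.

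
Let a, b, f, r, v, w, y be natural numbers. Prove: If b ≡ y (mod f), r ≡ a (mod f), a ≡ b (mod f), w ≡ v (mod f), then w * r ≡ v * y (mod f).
From r ≡ a (mod f) and a ≡ b (mod f), r ≡ b (mod f). b ≡ y (mod f), so r ≡ y (mod f). Because w ≡ v (mod f), w * r ≡ v * y (mod f).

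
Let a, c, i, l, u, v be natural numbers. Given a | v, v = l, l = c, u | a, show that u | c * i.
Since v = l and a | v, a | l. Since l = c, a | c. Since u | a, u | c. Then u | c * i.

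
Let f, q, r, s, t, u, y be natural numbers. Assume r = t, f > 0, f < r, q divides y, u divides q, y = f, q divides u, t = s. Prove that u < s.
Since q divides u and u divides q, q = u. From y = f and q divides y, q divides f. From f > 0, q ≤ f. Because r = t and t = s, r = s. Since f < r, f < s. Since q ≤ f, q < s. q = u, so u < s.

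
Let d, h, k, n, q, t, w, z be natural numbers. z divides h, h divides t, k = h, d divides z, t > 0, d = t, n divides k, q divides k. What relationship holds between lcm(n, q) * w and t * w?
lcm(n, q) * w ≤ t * w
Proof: Because d divides z and z divides h, d divides h. Since d = t, t divides h. Since h divides t, h = t. n divides k and q divides k, hence lcm(n, q) divides k. Since k = h, lcm(n, q) divides h. Because h = t, lcm(n, q) divides t. Since t > 0, lcm(n, q) ≤ t. By multiplying by a non-negative, lcm(n, q) * w ≤ t * w.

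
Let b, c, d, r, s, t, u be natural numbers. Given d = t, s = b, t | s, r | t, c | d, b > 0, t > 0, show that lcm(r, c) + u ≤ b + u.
d = t and c | d, thus c | t. From r | t, lcm(r, c) | t. Since t > 0, lcm(r, c) ≤ t. From s = b and t | s, t | b. b > 0, so t ≤ b. Since lcm(r, c) ≤ t, lcm(r, c) ≤ b. Then lcm(r, c) + u ≤ b + u.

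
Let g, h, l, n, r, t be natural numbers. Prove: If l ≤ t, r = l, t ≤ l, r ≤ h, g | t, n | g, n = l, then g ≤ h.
n = l and n | g, hence l | g. From t ≤ l and l ≤ t, t = l. g | t, so g | l. Because l | g, l = g. r = l, so r = g. Since r ≤ h, g ≤ h.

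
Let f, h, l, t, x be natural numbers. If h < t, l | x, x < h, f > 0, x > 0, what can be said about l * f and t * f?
l * f < t * f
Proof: l | x and x > 0, hence l ≤ x. x < h and h < t, thus x < t. Since l ≤ x, l < t. From f > 0, l * f < t * f.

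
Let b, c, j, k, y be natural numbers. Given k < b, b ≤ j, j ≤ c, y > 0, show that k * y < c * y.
b ≤ j and j ≤ c, thus b ≤ c. k < b, so k < c. y > 0, so k * y < c * y.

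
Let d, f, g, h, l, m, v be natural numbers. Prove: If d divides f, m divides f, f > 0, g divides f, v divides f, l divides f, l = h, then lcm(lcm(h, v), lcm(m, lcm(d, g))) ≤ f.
l = h and l divides f, thus h divides f. v divides f, so lcm(h, v) divides f. Because d divides f and g divides f, lcm(d, g) divides f. Since m divides f, lcm(m, lcm(d, g)) divides f. Because lcm(h, v) divides f, lcm(lcm(h, v), lcm(m, lcm(d, g))) divides f. f > 0, so lcm(lcm(h, v), lcm(m, lcm(d, g))) ≤ f.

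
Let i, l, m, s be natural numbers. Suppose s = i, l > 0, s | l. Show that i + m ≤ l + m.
s | l and l > 0, therefore s ≤ l. Since s = i, i ≤ l. Then i + m ≤ l + m.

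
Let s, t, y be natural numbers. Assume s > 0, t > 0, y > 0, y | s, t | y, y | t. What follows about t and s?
t ≤ s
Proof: y | t and t > 0, hence y ≤ t. Because t | y and y > 0, t ≤ y. y ≤ t, so y = t. Because y | s and s > 0, y ≤ s. y = t, so t ≤ s.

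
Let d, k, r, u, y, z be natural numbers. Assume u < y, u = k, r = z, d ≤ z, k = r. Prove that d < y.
Since u = k and k = r, u = r. Since r = z, u = z. Since u < y, z < y. d ≤ z, so d < y.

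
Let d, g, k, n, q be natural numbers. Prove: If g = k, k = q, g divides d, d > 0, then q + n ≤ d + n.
From g = k and k = q, g = q. Since g divides d and d > 0, g ≤ d. g = q, so q ≤ d. Then q + n ≤ d + n.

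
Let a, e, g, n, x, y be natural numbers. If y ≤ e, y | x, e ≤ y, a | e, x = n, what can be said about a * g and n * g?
a * g | n * g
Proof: y ≤ e and e ≤ y, therefore y = e. x = n and y | x, therefore y | n. y = e, so e | n. a | e, so a | n. Then a * g | n * g.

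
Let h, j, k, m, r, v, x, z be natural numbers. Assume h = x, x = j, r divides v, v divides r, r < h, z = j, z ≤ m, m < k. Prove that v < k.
h = x and x = j, thus h = j. Since r divides v and v divides r, r = v. r < h, so v < h. h = j, so v < j. Since z = j and z ≤ m, j ≤ m. Since m < k, j < k. Since v < j, v < k.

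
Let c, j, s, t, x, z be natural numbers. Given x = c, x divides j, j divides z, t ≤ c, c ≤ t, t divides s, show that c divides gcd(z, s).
x = c and x divides j, thus c divides j. Since j divides z, c divides z. t ≤ c and c ≤ t, thus t = c. Since t divides s, c divides s. Since c divides z, c divides gcd(z, s).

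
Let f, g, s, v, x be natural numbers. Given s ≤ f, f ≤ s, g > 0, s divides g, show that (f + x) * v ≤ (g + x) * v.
Since s ≤ f and f ≤ s, s = f. s divides g and g > 0, therefore s ≤ g. s = f, so f ≤ g. Then f + x ≤ g + x. By multiplying by a non-negative, (f + x) * v ≤ (g + x) * v.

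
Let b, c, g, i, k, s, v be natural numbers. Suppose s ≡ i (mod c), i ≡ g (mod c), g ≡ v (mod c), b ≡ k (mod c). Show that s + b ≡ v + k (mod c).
s ≡ i (mod c) and i ≡ g (mod c), so s ≡ g (mod c). Since g ≡ v (mod c), s ≡ v (mod c). From b ≡ k (mod c), s + b ≡ v + k (mod c).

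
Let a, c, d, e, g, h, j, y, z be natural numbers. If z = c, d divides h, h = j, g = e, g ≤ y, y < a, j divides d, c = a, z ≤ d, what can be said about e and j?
e < j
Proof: h = j and d divides h, hence d divides j. Since j divides d, d = j. Because g ≤ y and y < a, g < a. Because z = c and c = a, z = a. z ≤ d, so a ≤ d. Since g < a, g < d. d = j, so g < j. g = e, so e < j.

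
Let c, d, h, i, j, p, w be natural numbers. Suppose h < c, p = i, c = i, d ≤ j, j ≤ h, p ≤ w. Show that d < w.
d ≤ j and j ≤ h, so d ≤ h. c = i and h < c, so h < i. d ≤ h, so d < i. p = i and p ≤ w, hence i ≤ w. d < i, so d < w.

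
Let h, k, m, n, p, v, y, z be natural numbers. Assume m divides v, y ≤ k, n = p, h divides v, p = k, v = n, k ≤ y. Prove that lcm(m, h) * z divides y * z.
n = p and p = k, thus n = k. Since k ≤ y and y ≤ k, k = y. Since n = k, n = y. m divides v and h divides v, thus lcm(m, h) divides v. From v = n, lcm(m, h) divides n. n = y, so lcm(m, h) divides y. Then lcm(m, h) * z divides y * z.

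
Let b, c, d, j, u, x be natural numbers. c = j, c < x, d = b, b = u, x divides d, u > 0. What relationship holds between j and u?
j < u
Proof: d = b and b = u, hence d = u. Since x divides d, x divides u. Since u > 0, x ≤ u. c < x, so c < u. Since c = j, j < u.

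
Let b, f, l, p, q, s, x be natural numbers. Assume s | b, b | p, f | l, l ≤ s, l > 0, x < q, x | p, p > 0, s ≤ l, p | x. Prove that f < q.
From f | l and l > 0, f ≤ l. From p | x and x | p, p = x. s ≤ l and l ≤ s, thus s = l. s | b and b | p, hence s | p. Since s = l, l | p. p > 0, so l ≤ p. Since p = x, l ≤ x. f ≤ l, so f ≤ x. Since x < q, f < q.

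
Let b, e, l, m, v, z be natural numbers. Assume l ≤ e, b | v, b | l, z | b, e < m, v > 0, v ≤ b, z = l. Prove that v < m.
z = l and z | b, hence l | b. b | l, so l = b. b | v and v > 0, thus b ≤ v. Because v ≤ b, b = v. Since l = b, l = v. l ≤ e and e < m, therefore l < m. Since l = v, v < m.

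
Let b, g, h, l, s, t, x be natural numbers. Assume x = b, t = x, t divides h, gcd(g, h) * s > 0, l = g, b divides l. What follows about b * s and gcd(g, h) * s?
b * s ≤ gcd(g, h) * s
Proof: l = g and b divides l, thus b divides g. Since t = x and x = b, t = b. Since t divides h, b divides h. b divides g, so b divides gcd(g, h). Then b * s divides gcd(g, h) * s. From gcd(g, h) * s > 0, b * s ≤ gcd(g, h) * s.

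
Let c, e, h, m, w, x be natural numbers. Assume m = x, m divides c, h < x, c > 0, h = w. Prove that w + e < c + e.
From h = w and h < x, w < x. m = x and m divides c, therefore x divides c. c > 0, so x ≤ c. Since w < x, w < c. Then w + e < c + e.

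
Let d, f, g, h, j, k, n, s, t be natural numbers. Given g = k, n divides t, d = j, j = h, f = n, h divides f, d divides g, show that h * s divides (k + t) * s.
d = j and j = h, hence d = h. g = k and d divides g, thus d divides k. Since d = h, h divides k. f = n and h divides f, so h divides n. Since n divides t, h divides t. Since h divides k, h divides k + t. Then h * s divides (k + t) * s.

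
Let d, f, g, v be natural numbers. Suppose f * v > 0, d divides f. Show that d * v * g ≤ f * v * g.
d divides f, so d * v divides f * v. f * v > 0, so d * v ≤ f * v. By multiplying by a non-negative, d * v * g ≤ f * v * g.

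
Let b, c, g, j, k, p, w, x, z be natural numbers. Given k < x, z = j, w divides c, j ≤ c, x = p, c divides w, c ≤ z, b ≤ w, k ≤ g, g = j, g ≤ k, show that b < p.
w divides c and c divides w, so w = c. From b ≤ w, b ≤ c. Because k ≤ g and g ≤ k, k = g. g = j, so k = j. z = j and c ≤ z, hence c ≤ j. From j ≤ c, j = c. From k = j, k = c. k < x, so c < x. Since x = p, c < p. Since b ≤ c, b < p.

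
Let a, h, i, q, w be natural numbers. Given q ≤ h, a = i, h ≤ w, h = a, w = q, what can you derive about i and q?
i = q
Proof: From w = q and h ≤ w, h ≤ q. Since q ≤ h, q = h. Since h = a, q = a. Since a = i, q = i. Then i = q.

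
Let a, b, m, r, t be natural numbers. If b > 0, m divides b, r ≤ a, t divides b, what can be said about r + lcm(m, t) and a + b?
r + lcm(m, t) ≤ a + b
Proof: m divides b and t divides b, hence lcm(m, t) divides b. b > 0, so lcm(m, t) ≤ b. r ≤ a, so r + lcm(m, t) ≤ a + b.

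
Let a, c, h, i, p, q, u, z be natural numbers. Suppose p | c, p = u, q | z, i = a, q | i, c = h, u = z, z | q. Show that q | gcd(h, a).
z | q and q | z, therefore z = q. Because p = u and p | c, u | c. Because c = h, u | h. u = z, so z | h. z = q, so q | h. i = a and q | i, so q | a. q | h, so q | gcd(h, a).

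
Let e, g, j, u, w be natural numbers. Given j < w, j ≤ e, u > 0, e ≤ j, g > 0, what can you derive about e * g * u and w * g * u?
e * g * u < w * g * u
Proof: Because j ≤ e and e ≤ j, j = e. j < w, so e < w. Since g > 0, by multiplying by a positive, e * g < w * g. Since u > 0, by multiplying by a positive, e * g * u < w * g * u.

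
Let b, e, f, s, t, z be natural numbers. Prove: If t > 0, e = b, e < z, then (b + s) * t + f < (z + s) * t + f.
Since e = b and e < z, b < z. Then b + s < z + s. t > 0, so (b + s) * t < (z + s) * t. Then (b + s) * t + f < (z + s) * t + f.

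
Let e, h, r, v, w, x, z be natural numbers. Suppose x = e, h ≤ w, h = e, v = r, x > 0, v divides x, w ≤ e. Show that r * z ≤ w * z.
From h = e and h ≤ w, e ≤ w. w ≤ e, so e = w. x = e, so x = w. v = r and v divides x, so r divides x. Since x > 0, r ≤ x. Since x = w, r ≤ w. By multiplying by a non-negative, r * z ≤ w * z.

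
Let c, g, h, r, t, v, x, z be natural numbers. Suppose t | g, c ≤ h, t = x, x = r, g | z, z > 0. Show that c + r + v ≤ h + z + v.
Since t = x and t | g, x | g. g | z, so x | z. z > 0, so x ≤ z. Since x = r, r ≤ z. c ≤ h, so c + r ≤ h + z. Then c + r + v ≤ h + z + v.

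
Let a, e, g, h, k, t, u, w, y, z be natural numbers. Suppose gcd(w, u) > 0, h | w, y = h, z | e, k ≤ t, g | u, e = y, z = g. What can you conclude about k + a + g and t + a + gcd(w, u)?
k + a + g ≤ t + a + gcd(w, u)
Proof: k ≤ t, hence k + a ≤ t + a. e = y and z | e, so z | y. Because z = g, g | y. Since y = h, g | h. Since h | w, g | w. From g | u, g | gcd(w, u). gcd(w, u) > 0, so g ≤ gcd(w, u). Since k + a ≤ t + a, k + a + g ≤ t + a + gcd(w, u).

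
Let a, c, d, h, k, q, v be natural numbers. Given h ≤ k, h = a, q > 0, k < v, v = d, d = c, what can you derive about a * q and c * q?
a * q < c * q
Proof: h = a and h ≤ k, therefore a ≤ k. v = d and k < v, therefore k < d. a ≤ k, so a < d. d = c, so a < c. Since q > 0, a * q < c * q.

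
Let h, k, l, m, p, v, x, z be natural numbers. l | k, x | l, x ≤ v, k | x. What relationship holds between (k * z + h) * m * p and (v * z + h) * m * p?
(k * z + h) * m * p ≤ (v * z + h) * m * p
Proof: x | l and l | k, therefore x | k. k | x, so x = k. x ≤ v, so k ≤ v. Then k * z ≤ v * z. Then k * z + h ≤ v * z + h. Then (k * z + h) * m ≤ (v * z + h) * m. Then (k * z + h) * m * p ≤ (v * z + h) * m * p.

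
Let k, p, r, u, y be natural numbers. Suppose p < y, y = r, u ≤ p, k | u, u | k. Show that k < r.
u | k and k | u, therefore u = k. Because y = r and p < y, p < r. Since u ≤ p, u < r. u = k, so k < r.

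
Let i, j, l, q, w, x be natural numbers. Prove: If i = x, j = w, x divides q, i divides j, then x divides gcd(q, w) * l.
Since i = x and i divides j, x divides j. j = w, so x divides w. x divides q, so x divides gcd(q, w). Then x divides gcd(q, w) * l.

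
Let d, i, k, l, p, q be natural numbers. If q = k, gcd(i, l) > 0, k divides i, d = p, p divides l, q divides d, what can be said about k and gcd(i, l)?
k ≤ gcd(i, l)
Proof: q = k and q divides d, so k divides d. Since d = p, k divides p. p divides l, so k divides l. k divides i, so k divides gcd(i, l). Since gcd(i, l) > 0, k ≤ gcd(i, l).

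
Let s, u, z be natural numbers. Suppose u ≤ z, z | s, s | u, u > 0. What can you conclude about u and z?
u = z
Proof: z | s and s | u, therefore z | u. From u > 0, z ≤ u. u ≤ z, so u = z.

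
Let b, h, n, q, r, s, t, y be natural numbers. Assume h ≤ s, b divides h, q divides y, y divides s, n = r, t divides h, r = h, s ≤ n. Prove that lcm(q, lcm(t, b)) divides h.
From n = r and r = h, n = h. Since s ≤ n, s ≤ h. h ≤ s, so s = h. Since y divides s, y divides h. Because q divides y, q divides h. t divides h and b divides h, thus lcm(t, b) divides h. q divides h, so lcm(q, lcm(t, b)) divides h.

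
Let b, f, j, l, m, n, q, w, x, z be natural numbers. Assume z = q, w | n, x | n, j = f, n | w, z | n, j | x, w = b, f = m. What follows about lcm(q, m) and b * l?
lcm(q, m) | b * l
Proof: Because n | w and w | n, n = w. Because w = b, n = b. From z = q and z | n, q | n. j = f and j | x, so f | x. x | n, so f | n. f = m, so m | n. Because q | n, lcm(q, m) | n. n = b, so lcm(q, m) | b. Then lcm(q, m) | b * l.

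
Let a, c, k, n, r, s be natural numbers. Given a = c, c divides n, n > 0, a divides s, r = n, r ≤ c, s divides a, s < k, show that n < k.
c divides n and n > 0, therefore c ≤ n. Because r = n and r ≤ c, n ≤ c. From c ≤ n, c = n. a = c, so a = n. Because s divides a and a divides s, s = a. s < k, so a < k. Since a = n, n < k.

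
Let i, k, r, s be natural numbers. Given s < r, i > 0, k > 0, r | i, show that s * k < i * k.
Because r | i and i > 0, r ≤ i. Because s < r, s < i. Because k > 0, s * k < i * k.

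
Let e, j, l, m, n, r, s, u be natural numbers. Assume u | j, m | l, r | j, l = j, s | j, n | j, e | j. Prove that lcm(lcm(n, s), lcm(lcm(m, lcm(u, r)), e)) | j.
n | j and s | j, hence lcm(n, s) | j. l = j and m | l, hence m | j. u | j and r | j, so lcm(u, r) | j. Since m | j, lcm(m, lcm(u, r)) | j. From e | j, lcm(lcm(m, lcm(u, r)), e) | j. lcm(n, s) | j, so lcm(lcm(n, s), lcm(lcm(m, lcm(u, r)), e)) | j.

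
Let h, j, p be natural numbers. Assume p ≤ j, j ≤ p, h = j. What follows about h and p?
h = p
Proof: Because j ≤ p and p ≤ j, j = p. h = j, so h = p.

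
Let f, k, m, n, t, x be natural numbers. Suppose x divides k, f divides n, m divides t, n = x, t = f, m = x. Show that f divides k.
From m = x and m divides t, x divides t. t = f, so x divides f. Since n = x and f divides n, f divides x. x divides f, so x = f. x divides k, so f divides k.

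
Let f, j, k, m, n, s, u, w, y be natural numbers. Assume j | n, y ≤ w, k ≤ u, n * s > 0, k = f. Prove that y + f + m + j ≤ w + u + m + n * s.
k = f and k ≤ u, therefore f ≤ u. Then f + m ≤ u + m. j | n, therefore j | n * s. Since n * s > 0, j ≤ n * s. Since f + m ≤ u + m, f + m + j ≤ u + m + n * s. y ≤ w, so y + f + m + j ≤ w + u + m + n * s.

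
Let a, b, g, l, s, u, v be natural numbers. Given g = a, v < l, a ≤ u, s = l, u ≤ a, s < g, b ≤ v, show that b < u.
a ≤ u and u ≤ a, hence a = u. Since g = a, g = u. Since b ≤ v and v < l, b < l. s = l and s < g, so l < g. Since b < l, b < g. Since g = u, b < u.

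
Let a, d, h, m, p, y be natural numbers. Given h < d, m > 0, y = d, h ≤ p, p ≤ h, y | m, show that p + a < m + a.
Because h ≤ p and p ≤ h, h = p. From h < d, p < d. From y = d and y | m, d | m. m > 0, so d ≤ m. Because p < d, p < m. Then p + a < m + a.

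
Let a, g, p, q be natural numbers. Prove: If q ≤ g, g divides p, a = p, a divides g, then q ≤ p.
a = p and a divides g, therefore p divides g. Since g divides p, g = p. q ≤ g, so q ≤ p.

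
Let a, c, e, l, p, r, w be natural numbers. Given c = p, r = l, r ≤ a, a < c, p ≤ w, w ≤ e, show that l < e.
r = l and r ≤ a, hence l ≤ a. a < c, so l < c. c = p, so l < p. p ≤ w and w ≤ e, so p ≤ e. From l < p, l < e.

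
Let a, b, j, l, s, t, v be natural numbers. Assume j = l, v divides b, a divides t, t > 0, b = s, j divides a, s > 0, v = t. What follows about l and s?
l ≤ s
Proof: Since j divides a and a divides t, j divides t. Since j = l, l divides t. Since t > 0, l ≤ t. v = t and v divides b, therefore t divides b. Since b = s, t divides s. Since s > 0, t ≤ s. l ≤ t, so l ≤ s.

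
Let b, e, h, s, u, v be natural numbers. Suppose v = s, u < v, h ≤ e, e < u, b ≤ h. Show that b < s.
Since h ≤ e and e < u, h < u. From b ≤ h, b < u. v = s and u < v, thus u < s. b < u, so b < s.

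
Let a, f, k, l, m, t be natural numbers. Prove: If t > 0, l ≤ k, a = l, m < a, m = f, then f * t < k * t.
m = f and m < a, therefore f < a. a = l, so f < l. l ≤ k, so f < k. t > 0, so f * t < k * t.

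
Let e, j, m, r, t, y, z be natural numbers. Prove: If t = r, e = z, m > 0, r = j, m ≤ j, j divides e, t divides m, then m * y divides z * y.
Since t = r and r = j, t = j. t divides m, so j divides m. m > 0, so j ≤ m. Since m ≤ j, j = m. e = z and j divides e, thus j divides z. j = m, so m divides z. Then m * y divides z * y.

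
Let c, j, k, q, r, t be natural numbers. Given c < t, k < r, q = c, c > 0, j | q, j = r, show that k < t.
j = r and j | q, so r | q. q = c, so r | c. From c > 0, r ≤ c. c < t, so r < t. From k < r, k < t.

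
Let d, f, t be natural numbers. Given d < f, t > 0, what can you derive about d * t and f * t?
d * t < f * t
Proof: Because d < f and t > 0, by multiplying by a positive, d * t < f * t.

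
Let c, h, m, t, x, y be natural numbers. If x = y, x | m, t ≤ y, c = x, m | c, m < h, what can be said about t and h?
t < h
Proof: c = x and m | c, hence m | x. x | m, so m = x. Since m < h, x < h. Since x = y, y < h. Since t ≤ y, t < h.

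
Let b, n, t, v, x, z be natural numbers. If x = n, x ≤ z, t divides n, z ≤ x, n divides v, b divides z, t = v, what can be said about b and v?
b divides v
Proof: Because z ≤ x and x ≤ z, z = x. Since x = n, z = n. Because t = v and t divides n, v divides n. n divides v, so n = v. Since z = n, z = v. Since b divides z, b divides v.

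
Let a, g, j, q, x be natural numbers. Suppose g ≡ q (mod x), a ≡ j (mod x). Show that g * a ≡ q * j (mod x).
Because g ≡ q (mod x) and a ≡ j (mod x), by multiplying congruences, g * a ≡ q * j (mod x).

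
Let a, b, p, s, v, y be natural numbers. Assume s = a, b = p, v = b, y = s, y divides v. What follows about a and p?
a divides p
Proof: y = s and y divides v, thus s divides v. Since v = b, s divides b. b = p, so s divides p. Since s = a, a divides p.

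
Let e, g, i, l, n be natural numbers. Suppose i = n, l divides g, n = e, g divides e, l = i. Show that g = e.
l = i and i = n, therefore l = n. n = e, so l = e. Since l divides g, e divides g. Since g divides e, e = g. Then g = e.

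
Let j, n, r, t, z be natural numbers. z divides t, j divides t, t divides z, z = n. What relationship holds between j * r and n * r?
j * r divides n * r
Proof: t divides z and z divides t, so t = z. z = n, so t = n. Since j divides t, j divides n. Then j * r divides n * r.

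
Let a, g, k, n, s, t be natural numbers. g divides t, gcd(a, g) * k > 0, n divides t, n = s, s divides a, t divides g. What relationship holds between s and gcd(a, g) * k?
s ≤ gcd(a, g) * k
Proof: From t divides g and g divides t, t = g. n = s and n divides t, thus s divides t. Since t = g, s divides g. Since s divides a, s divides gcd(a, g). Then s divides gcd(a, g) * k. gcd(a, g) * k > 0, so s ≤ gcd(a, g) * k.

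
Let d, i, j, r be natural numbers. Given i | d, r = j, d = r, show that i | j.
From d = r and r = j, d = j. Because i | d, i | j.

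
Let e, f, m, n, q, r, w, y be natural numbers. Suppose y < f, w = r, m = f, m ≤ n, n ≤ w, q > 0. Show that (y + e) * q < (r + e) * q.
m ≤ n and n ≤ w, hence m ≤ w. m = f, so f ≤ w. Since w = r, f ≤ r. From y < f, y < r. Then y + e < r + e. q > 0, so (y + e) * q < (r + e) * q.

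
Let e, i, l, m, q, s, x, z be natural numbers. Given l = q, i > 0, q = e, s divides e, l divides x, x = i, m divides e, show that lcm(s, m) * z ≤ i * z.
Because s divides e and m divides e, lcm(s, m) divides e. Since l = q and q = e, l = e. Because x = i and l divides x, l divides i. Since l = e, e divides i. lcm(s, m) divides e, so lcm(s, m) divides i. Since i > 0, lcm(s, m) ≤ i. By multiplying by a non-negative, lcm(s, m) * z ≤ i * z.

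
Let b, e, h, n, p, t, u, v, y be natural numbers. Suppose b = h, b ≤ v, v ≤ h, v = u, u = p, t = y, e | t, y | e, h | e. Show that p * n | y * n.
b = h and b ≤ v, hence h ≤ v. Since v ≤ h, h = v. Since v = u, h = u. Since u = p, h = p. t = y and e | t, hence e | y. y | e, so e = y. Since h | e, h | y. h = p, so p | y. Then p * n | y * n.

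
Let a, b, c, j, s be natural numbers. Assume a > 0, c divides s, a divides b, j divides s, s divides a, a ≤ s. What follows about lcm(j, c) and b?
lcm(j, c) divides b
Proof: j divides s and c divides s, so lcm(j, c) divides s. s divides a and a > 0, hence s ≤ a. Because a ≤ s, a = s. a divides b, so s divides b. lcm(j, c) divides s, so lcm(j, c) divides b.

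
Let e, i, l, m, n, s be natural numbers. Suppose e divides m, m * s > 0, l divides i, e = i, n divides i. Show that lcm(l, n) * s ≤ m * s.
l divides i and n divides i, so lcm(l, n) divides i. e = i and e divides m, therefore i divides m. Because lcm(l, n) divides i, lcm(l, n) divides m. Then lcm(l, n) * s divides m * s. m * s > 0, so lcm(l, n) * s ≤ m * s.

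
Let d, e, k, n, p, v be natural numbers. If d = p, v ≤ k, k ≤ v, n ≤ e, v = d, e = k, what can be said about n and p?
n ≤ p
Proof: Because k ≤ v and v ≤ k, k = v. v = d, so k = d. d = p, so k = p. e = k and n ≤ e, so n ≤ k. Since k = p, n ≤ p.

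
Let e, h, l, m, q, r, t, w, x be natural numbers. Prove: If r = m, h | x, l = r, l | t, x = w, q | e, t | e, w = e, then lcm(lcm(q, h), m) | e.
x = w and h | x, thus h | w. w = e, so h | e. Since q | e, lcm(q, h) | e. Because l | t and t | e, l | e. Because l = r, r | e. r = m, so m | e. Since lcm(q, h) | e, lcm(lcm(q, h), m) | e.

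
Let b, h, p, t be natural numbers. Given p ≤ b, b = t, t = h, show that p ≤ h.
b = t and t = h, therefore b = h. Since p ≤ b, p ≤ h.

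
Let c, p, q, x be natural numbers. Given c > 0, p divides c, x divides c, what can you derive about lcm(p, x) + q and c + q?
lcm(p, x) + q ≤ c + q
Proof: p divides c and x divides c, hence lcm(p, x) divides c. Since c > 0, lcm(p, x) ≤ c. Then lcm(p, x) + q ≤ c + q.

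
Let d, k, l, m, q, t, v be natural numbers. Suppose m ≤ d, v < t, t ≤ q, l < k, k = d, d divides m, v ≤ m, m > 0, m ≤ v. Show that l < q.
From d divides m and m > 0, d ≤ m. Since m ≤ d, d = m. k = d, so k = m. l < k, so l < m. Because v ≤ m and m ≤ v, v = m. v < t, so m < t. Since t ≤ q, m < q. Since l < m, l < q.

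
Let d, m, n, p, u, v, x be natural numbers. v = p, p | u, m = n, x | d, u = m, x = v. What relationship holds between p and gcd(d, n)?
p | gcd(d, n)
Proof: x = v and v = p, so x = p. From x | d, p | d. From u = m and m = n, u = n. From p | u, p | n. Because p | d, p | gcd(d, n).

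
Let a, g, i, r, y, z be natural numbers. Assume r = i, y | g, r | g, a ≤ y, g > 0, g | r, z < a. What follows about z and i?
z < i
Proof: z < a and a ≤ y, so z < y. From g | r and r | g, g = r. y | g and g > 0, so y ≤ g. Since g = r, y ≤ r. Since r = i, y ≤ i. Since z < y, z < i.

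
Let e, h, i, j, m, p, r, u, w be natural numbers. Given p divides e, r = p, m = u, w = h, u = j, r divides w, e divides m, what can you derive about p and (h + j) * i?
p divides (h + j) * i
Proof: r = p and r divides w, so p divides w. Since w = h, p divides h. From m = u and e divides m, e divides u. Since u = j, e divides j. p divides e, so p divides j. p divides h, so p divides h + j. Then p divides (h + j) * i.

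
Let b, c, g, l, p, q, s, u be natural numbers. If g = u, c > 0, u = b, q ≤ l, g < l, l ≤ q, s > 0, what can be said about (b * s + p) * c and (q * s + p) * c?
(b * s + p) * c < (q * s + p) * c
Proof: Since l ≤ q and q ≤ l, l = q. g = u and g < l, so u < l. From l = q, u < q. u = b, so b < q. Because s > 0, by multiplying by a positive, b * s < q * s. Then b * s + p < q * s + p. Using c > 0, by multiplying by a positive, (b * s + p) * c < (q * s + p) * c.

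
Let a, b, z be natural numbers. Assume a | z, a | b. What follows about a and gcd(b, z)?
a | gcd(b, z)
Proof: a | b and a | z. Because common divisors divide the gcd, a | gcd(b, z).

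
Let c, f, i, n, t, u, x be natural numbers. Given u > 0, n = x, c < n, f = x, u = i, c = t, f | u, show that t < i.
c = t and c < n, so t < n. n = x, so t < x. f = x and f | u, thus x | u. u > 0, so x ≤ u. From u = i, x ≤ i. From t < x, t < i.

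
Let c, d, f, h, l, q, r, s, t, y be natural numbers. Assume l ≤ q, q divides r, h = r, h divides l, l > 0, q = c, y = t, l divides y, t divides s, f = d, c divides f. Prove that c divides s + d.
Since h = r and h divides l, r divides l. q divides r, so q divides l. Because l > 0, q ≤ l. Since l ≤ q, l = q. q = c, so l = c. y = t and l divides y, therefore l divides t. Since l = c, c divides t. t divides s, so c divides s. f = d and c divides f, thus c divides d. c divides s, so c divides s + d.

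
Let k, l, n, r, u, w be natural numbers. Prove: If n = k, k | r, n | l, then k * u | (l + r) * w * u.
n = k and n | l, hence k | l. k | r, so k | l + r. Then k | (l + r) * w. Then k * u | (l + r) * w * u.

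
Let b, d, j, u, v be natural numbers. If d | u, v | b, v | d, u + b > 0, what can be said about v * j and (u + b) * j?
v * j ≤ (u + b) * j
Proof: v | d and d | u, so v | u. Because v | b, v | u + b. Since u + b > 0, v ≤ u + b. Then v * j ≤ (u + b) * j.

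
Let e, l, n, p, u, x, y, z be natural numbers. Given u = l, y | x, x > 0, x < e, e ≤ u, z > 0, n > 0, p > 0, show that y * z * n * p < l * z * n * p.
Because y | x and x > 0, y ≤ x. From x < e, y < e. e ≤ u, so y < u. Since u = l, y < l. Since z > 0, y * z < l * z. n > 0, so y * z * n < l * z * n. Since p > 0, y * z * n * p < l * z * n * p.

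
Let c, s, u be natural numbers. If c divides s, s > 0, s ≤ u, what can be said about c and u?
c ≤ u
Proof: c divides s and s > 0, so c ≤ s. Since s ≤ u, c ≤ u.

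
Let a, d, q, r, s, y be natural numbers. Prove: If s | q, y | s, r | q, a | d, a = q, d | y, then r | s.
Since a | d and d | y, a | y. Since a = q, q | y. Since y | s, q | s. s | q, so q = s. Since r | q, r | s.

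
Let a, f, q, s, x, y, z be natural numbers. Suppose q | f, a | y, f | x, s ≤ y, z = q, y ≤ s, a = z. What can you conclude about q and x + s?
q | x + s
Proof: q | f and f | x, thus q | x. Since y ≤ s and s ≤ y, y = s. Because a = z and a | y, z | y. y = s, so z | s. z = q, so q | s. Since q | x, q | x + s.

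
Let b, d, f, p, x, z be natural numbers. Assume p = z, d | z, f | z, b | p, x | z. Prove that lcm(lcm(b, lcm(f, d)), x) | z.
p = z and b | p, hence b | z. Because f | z and d | z, lcm(f, d) | z. From b | z, lcm(b, lcm(f, d)) | z. x | z, so lcm(lcm(b, lcm(f, d)), x) | z.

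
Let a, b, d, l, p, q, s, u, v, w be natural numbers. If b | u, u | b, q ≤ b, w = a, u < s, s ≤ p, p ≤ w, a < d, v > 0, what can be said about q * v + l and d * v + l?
q * v + l < d * v + l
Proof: Since b | u and u | b, b = u. Because q ≤ b, q ≤ u. From s ≤ p and p ≤ w, s ≤ w. From u < s, u < w. From w = a, u < a. Since q ≤ u, q < a. Since a < d, q < d. v > 0, so q * v < d * v. Then q * v + l < d * v + l.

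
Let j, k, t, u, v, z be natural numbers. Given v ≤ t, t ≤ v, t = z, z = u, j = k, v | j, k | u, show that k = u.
From v ≤ t and t ≤ v, v = t. Because t = z, v = z. z = u, so v = u. Since j = k and v | j, v | k. v = u, so u | k. From k | u, u = k. Then k = u.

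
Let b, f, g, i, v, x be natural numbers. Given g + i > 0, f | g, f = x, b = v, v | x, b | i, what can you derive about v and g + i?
v ≤ g + i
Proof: f = x and f | g, therefore x | g. Since v | x, v | g. b = v and b | i, so v | i. Since v | g, v | g + i. Since g + i > 0, v ≤ g + i.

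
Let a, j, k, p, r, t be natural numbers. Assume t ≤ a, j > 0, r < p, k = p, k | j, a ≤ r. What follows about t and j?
t < j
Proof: From a ≤ r and r < p, a < p. k = p and k | j, therefore p | j. j > 0, so p ≤ j. Since a < p, a < j. t ≤ a, so t < j.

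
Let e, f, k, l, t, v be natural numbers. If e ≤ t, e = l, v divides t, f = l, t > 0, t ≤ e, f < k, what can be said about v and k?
v < k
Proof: Because t ≤ e and e ≤ t, t = e. e = l, so t = l. v divides t and t > 0, hence v ≤ t. Since t = l, v ≤ l. f = l and f < k, thus l < k. v ≤ l, so v < k.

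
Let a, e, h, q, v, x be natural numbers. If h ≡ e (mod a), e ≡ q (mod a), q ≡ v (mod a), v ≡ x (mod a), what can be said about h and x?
h ≡ x (mod a)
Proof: h ≡ e (mod a) and e ≡ q (mod a), thus h ≡ q (mod a). Since q ≡ v (mod a), h ≡ v (mod a). v ≡ x (mod a), so h ≡ x (mod a).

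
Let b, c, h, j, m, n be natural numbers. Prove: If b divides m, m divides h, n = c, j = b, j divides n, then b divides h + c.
Because b divides m and m divides h, b divides h. j = b and j divides n, therefore b divides n. n = c, so b divides c. b divides h, so b divides h + c.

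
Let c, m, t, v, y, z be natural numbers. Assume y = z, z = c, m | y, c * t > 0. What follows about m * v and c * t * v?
m * v ≤ c * t * v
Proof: y = z and z = c, therefore y = c. m | y, so m | c. Then m | c * t. Because c * t > 0, m ≤ c * t. Then m * v ≤ c * t * v.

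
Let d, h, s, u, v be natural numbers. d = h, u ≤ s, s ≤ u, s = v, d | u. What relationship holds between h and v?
h | v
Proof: u ≤ s and s ≤ u, so u = s. Since s = v, u = v. Since d | u, d | v. Since d = h, h | v.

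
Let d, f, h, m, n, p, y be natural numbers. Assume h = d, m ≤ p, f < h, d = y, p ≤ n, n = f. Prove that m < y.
h = d and d = y, therefore h = y. n = f and p ≤ n, so p ≤ f. Since m ≤ p, m ≤ f. Because f < h, m < h. Since h = y, m < y.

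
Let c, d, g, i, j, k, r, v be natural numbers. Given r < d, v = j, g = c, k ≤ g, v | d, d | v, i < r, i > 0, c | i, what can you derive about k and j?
k < j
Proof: Because d | v and v | d, d = v. Since v = j, d = j. g = c and k ≤ g, hence k ≤ c. c | i and i > 0, so c ≤ i. Since k ≤ c, k ≤ i. Since i < r and r < d, i < d. From k ≤ i, k < d. d = j, so k < j.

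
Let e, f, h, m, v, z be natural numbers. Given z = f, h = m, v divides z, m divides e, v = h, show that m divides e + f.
Since v = h and h = m, v = m. z = f and v divides z, thus v divides f. From v = m, m divides f. m divides e, so m divides e + f.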